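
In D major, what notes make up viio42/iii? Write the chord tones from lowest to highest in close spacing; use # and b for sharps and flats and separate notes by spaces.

viio42/iii is a secondary leading-tone chord. The target iii is F# in D major; the applied chord is rooted a semitone below, on E#.
Building a fully diminished seventh chord on E# gives E#-G#-B-D.
The figured bass 42 indicates third inversion, placing the seventh (D) in the bass: D-E#-G#-B.

D E# G# B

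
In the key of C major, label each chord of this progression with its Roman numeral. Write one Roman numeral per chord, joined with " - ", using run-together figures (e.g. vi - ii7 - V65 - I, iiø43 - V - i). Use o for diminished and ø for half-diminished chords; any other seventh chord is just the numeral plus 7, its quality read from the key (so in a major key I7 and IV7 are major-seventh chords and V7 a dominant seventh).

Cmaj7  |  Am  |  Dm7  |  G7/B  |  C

I7 - vi - ii7 - V65 - I

Cmaj7: root C is the tonic; major seventh chord there is I7.
Am: root A is the submediant; minor triad there is vi.
Dm7: root D is the supertonic; minor seventh chord there is ii7.
G7/B: dominant seventh chord on G = scale degree 5 → V65.
C: root C is the tonic; major triad there is I.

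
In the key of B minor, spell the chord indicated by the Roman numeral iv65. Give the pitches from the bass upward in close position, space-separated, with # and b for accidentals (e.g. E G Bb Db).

G B D E

The numeral's case and figure indicate a minor seventh chord. In B minor its root, the subdominant, is E.
Stacking thirds from E gives E-G-B-D.
The figured bass 65 indicates first inversion, placing the third (G) in the bass: G-B-D-E.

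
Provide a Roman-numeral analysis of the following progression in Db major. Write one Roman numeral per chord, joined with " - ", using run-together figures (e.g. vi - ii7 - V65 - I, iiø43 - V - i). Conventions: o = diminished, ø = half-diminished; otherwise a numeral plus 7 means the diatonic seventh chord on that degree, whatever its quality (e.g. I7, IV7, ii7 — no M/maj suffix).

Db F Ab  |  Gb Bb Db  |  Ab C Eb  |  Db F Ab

I - IV - V - I

Db-F-Ab: major triad on Db = scale degree 1 → I.
Gb-Bb-Db: root Gb is the subdominant; major triad there is IV.
Ab-C-Eb: major triad on Ab = scale degree 5 → V.
Db-F-Ab: major triad on Db = scale degree 1 → I.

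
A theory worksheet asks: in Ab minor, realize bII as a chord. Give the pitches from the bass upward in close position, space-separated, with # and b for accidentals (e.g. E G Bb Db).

Scale degree 2 in Ab minor is Bb; lowering it a half step gives Bbb. bII is the Neapolitan chord — a major triad on the lowered second degree.
So the chord is Bbb-Db-Fb, a major triad.

Bbb Db Fb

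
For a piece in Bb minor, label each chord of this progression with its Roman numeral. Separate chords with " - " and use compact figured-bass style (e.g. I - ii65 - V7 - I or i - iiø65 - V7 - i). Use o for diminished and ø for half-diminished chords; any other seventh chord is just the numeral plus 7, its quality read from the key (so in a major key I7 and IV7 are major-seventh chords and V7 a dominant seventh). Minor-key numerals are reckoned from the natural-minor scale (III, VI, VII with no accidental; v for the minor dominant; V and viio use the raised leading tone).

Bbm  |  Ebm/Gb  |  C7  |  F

i - iv6 - V7/V - V

Bbm has root Bb, degree 1 in Bb minor, so i.
Ebm/Gb: root Eb is the subdominant; minor triad there is iv6.
C7: chromatic; C is V of V, so V7/V.
F: major triad on F = scale degree 5 → V.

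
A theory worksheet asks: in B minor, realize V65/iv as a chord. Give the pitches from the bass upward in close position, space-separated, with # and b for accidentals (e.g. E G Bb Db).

V65/iv is a secondary dominant — the dominant seventh of iv. iv in B minor is E, so the applied chord's root is B, a perfect fifth above.
Building a dominant seventh chord on B gives B-D#-F#-A.
The figured bass 65 indicates first inversion, placing the third (D#) in the bass: D#-F#-A-B.

D# F# A B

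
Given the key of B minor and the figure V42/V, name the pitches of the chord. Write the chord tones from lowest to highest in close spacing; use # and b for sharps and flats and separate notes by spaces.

V42/V is a secondary dominant — the dominant seventh of V. V in B minor is F#, so the applied chord's root is C#, a perfect fifth above.
Building a dominant seventh chord on C# gives C#-E#-G#-B.
With the 42 figure the chord is in third inversion; from the bass B upward in close position it reads B-C#-E#-G#.

B C# E# G#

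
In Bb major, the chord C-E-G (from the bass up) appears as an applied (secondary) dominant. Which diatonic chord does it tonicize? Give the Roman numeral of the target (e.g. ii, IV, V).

V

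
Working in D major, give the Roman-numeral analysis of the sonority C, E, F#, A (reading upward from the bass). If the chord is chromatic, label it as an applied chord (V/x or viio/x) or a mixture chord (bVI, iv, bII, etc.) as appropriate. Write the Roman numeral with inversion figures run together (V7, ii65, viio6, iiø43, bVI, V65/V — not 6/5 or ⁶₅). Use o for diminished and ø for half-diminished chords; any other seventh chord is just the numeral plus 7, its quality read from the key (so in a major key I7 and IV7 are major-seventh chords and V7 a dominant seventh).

viiø43/IV

Stacked in thirds the chord is F#-A-C-E: a half-diminished seventh chord on F#.
F# sits a half step below G (IV in D major); a diminished chord there is the applied leading-tone chord of IV.
With C in the bass the chord is in second inversion, so the figured bass is 43.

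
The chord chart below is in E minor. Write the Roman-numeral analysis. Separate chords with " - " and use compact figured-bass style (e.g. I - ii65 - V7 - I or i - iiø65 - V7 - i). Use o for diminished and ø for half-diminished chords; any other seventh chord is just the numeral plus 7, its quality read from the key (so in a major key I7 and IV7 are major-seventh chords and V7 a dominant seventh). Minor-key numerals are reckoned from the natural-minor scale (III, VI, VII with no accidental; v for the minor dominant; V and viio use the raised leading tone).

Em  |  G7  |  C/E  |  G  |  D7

i - V7/VI - VI6 - III - VII7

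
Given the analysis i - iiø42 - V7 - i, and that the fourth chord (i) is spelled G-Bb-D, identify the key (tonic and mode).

G minor

i is given as G-Bb-D — a minor triad with root G.
If G is scale degree 1 and the mode makes that degree carry a minor triad, the tonic is G and the mode is minor.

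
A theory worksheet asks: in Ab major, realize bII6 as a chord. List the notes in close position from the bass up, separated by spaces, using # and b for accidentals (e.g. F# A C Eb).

Db Fb Bbb

bII6 is the Neapolitan sixth — a major triad on the lowered second degree, here in its customary first inversion. In Ab major that root is Bbb.
So the chord is Bbb-Db-Fb, a major triad.
With the 6 figure the chord is in first inversion; from the bass Db upward in close position it reads Db-Fb-Bbb.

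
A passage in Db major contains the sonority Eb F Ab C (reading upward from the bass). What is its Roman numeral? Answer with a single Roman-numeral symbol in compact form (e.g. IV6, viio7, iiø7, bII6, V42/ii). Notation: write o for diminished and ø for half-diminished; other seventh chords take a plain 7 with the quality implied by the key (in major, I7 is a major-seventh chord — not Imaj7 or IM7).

iii42

The pitches F-Ab-C-Eb form a minor seventh chord rooted on F.
F is scale degree 3 in Db major, and a minor seventh chord on that degree is written iii7.
With Eb in the bass the chord is in third inversion, so the figured bass is 42.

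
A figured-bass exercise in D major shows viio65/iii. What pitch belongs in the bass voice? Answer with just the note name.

G#

The applied chord viio65/iii is rooted on E#: E#-G#-B-D.
The figure 65 means first inversion — the third is in the bass.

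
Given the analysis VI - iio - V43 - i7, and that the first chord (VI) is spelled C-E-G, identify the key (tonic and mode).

VI is given as C-E-G — a major triad with root C.
If C is scale degree 6 and the mode makes that degree carry a major triad, the tonic is E and the mode is minor.

E minor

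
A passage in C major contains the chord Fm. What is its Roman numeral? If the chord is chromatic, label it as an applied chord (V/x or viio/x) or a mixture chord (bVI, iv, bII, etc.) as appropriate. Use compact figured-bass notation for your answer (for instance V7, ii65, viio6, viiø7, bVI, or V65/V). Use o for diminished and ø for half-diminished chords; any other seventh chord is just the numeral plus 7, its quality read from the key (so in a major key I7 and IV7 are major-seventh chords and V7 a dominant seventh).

Stacked in thirds the chord is F-Ab-C: a minor triad on F.
F is the fourth degree of C major. This is the minor subdominant, borrowed from the parallel minor.

iv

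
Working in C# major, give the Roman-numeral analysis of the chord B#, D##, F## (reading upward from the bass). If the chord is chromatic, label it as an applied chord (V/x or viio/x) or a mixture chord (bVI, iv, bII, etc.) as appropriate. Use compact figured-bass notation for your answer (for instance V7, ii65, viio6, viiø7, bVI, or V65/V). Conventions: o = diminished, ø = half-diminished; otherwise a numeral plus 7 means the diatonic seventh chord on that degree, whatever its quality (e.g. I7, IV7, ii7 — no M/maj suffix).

V/iii

Stacked in thirds the chord is B#-D##-F##: a major triad on B#.
B# is not a diatonic chord root with this quality in C# major, but it lies a perfect fifth above E# (iii), so the chord functions as an applied dominant of iii.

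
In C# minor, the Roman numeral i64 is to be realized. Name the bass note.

G#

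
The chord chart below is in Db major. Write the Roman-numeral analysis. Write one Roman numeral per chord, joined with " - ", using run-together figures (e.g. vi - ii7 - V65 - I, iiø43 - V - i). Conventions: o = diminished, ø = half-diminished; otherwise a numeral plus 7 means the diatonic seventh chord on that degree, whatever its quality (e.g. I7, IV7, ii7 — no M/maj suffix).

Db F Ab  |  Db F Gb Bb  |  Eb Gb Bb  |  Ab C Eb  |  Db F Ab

Db-F-Ab has root Db, degree 1 in Db major, so I.
Db-F-Gb-Bb has root Gb, degree 4 in Db major, so IV43.
Eb-Gb-Bb: minor triad on Eb = scale degree 2 → ii.
Ab-C-Eb: root Ab is the dominant; major triad there is V.
Db-F-Ab has root Db, degree 1 in Db major, so I.

I - IV43 - ii - V - I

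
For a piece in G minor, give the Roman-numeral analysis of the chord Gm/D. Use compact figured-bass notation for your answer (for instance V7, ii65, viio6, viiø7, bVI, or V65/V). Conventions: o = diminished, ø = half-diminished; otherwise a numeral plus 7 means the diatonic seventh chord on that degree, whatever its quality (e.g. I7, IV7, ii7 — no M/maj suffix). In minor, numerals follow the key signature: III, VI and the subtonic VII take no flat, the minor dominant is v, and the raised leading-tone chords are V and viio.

i64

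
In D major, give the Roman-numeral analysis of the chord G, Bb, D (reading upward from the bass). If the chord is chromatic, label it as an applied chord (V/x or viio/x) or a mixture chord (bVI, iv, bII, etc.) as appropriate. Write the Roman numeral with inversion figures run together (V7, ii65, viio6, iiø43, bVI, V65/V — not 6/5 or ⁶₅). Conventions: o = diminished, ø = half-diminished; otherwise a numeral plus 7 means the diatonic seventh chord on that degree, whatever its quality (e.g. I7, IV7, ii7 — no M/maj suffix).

iv

Stacked in thirds the chord is G-Bb-D: a minor triad on G.
G is the fourth degree of D major. This is the minor subdominant, borrowed from the parallel minor.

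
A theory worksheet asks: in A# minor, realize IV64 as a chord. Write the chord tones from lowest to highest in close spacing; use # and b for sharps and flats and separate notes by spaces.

A# D# F##

IV64 is the major subdominant, borrowed from the parallel major. In A# minor that root is D#.
So the chord is D#-F##-A#, a major triad.
The figured bass 64 indicates second inversion, placing the fifth (A#) in the bass: A#-D#-F##.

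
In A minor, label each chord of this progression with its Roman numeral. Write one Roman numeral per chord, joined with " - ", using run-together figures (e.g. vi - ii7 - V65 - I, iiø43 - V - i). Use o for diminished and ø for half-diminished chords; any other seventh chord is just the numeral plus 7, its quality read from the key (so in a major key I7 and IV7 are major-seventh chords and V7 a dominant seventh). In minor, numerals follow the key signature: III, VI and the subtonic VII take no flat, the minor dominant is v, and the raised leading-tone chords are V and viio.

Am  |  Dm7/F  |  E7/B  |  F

Am: minor triad on A = scale degree 1 → i.
Dm7/F has root D, degree 4 in A minor, so iv65.
E7/B: root E is the dominant; dominant seventh chord there is V43.
F: major triad on F = scale degree 6 → VI.

i - iv65 - V43 - VI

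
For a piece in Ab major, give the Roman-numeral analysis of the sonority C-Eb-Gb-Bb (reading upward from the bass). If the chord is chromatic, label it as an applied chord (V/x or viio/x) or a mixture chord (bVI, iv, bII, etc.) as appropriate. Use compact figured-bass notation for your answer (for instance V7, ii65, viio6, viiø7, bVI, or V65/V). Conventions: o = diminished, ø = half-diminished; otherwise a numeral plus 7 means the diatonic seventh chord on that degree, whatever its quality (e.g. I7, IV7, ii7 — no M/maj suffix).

viiø7/IV

The pitches C-Eb-Gb-Bb form a half-diminished seventh chord rooted on C.
C sits a half step below Db (IV in Ab major); a diminished chord there is the applied leading-tone chord of IV.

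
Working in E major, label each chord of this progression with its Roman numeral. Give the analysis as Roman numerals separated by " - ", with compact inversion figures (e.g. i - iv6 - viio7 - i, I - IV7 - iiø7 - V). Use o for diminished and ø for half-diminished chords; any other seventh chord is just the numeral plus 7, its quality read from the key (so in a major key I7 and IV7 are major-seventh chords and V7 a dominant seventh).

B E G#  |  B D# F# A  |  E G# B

B-E-G#: root E is the tonic; major triad there is I64.
B-D#-F#-A: root B is the dominant; dominant seventh chord there is V7.
E-G#-B has root E, degree 1 in E major, so I.

I64 - V7 - I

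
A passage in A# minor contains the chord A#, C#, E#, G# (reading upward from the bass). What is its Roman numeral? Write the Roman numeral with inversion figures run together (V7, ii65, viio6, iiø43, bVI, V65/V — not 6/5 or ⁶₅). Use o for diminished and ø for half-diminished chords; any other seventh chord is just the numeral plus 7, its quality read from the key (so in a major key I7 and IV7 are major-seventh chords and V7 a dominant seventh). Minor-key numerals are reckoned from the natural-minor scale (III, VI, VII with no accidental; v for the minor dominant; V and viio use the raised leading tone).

i7

Stacked in thirds the chord is A#-C#-E#-G#: a minor seventh chord on A#.
In A# minor, A# is the tonic; the diatonic minor seventh chord there is i7.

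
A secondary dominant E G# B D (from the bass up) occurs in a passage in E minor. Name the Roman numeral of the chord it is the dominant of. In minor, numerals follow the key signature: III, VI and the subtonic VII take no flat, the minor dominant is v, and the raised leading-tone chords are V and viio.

The chord is a dominant seventh chord on E.
A dominant resolves down a perfect fifth: E → A. In E minor, A is scale degree 4, i.e. iv.

iv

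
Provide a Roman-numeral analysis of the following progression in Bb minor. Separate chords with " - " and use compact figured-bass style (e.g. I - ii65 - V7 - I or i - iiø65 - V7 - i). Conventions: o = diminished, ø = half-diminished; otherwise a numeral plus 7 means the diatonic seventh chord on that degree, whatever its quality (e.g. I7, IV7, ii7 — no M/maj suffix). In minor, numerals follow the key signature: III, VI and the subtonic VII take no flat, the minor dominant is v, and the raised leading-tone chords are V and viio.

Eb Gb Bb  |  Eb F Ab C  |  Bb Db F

Eb-Gb-Bb: minor triad on Eb = scale degree 4 → iv.
Eb-F-Ab-C has root F, degree 5 in Bb minor, so v42.
Bb-Db-F: root Bb is the tonic; minor triad there is i.

iv - v42 - i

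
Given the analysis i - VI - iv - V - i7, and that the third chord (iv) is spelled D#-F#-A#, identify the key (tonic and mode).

A# minor

iv is given as D#-F#-A# — a minor triad with root D#.
If D# is scale degree 4 and the mode makes that degree carry a minor triad, the tonic is A# and the mode is minor.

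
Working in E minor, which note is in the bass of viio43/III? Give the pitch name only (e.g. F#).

The applied chord viio43/III is rooted on F#: F#-A-C-Eb.
The figure 43 means second inversion — the fifth is in the bass.

C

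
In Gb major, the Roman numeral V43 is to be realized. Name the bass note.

V in Gb major has root Db; the chord is Db-F-Ab-Cb.
The figure 43 means second inversion — the fifth is in the bass.

Ab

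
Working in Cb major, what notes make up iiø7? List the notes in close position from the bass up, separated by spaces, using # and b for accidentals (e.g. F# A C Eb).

Db Fb Abb Cb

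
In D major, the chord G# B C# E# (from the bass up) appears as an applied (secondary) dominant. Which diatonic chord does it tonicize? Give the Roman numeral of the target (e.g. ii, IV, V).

The chord is a dominant seventh chord on C#.
A dominant resolves down a perfect fifth: C# → F#. In D major, F# is scale degree 3, i.e. iii.

iii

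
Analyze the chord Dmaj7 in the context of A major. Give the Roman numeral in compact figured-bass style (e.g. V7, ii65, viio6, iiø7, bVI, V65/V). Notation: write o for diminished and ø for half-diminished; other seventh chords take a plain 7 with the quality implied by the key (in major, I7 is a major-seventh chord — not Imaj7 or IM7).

Stacked in thirds the chord is D-F#-A-C#: a major seventh chord on D.
In A major, D is the subdominant; the diatonic major seventh chord there is IV7.

IV7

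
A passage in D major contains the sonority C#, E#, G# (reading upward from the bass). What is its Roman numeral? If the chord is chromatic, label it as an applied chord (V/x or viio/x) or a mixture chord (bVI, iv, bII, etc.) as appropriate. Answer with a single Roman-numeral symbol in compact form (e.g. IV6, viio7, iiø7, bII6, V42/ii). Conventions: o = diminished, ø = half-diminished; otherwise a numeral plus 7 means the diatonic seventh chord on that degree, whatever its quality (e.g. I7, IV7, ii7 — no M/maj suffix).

V/iii

Stacked in thirds the chord is C#-E#-G#: a major triad on C#.
C# is not a diatonic chord root with this quality in D major, but it lies a perfect fifth above F# (iii), so the chord functions as an applied dominant of iii.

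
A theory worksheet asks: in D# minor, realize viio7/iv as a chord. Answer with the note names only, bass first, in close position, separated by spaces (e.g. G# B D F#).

F## A# C# E

viio7/iv is a secondary leading-tone chord. The target iv is G# in D# minor; the applied chord is rooted a semitone below, on F##.
Building a fully diminished seventh chord on F## gives F##-A#-C#-E.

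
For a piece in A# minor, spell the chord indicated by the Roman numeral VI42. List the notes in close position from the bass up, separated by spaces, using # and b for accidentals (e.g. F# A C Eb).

E# F# A# C#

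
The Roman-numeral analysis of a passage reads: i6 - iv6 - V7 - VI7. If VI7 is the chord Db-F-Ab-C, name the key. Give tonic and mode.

VI7 is given as Db-F-Ab-C — a major seventh chord with root Db.
If Db is scale degree 6 and the mode makes that degree carry a major seventh chord, the tonic is F and the mode is minor.

F minor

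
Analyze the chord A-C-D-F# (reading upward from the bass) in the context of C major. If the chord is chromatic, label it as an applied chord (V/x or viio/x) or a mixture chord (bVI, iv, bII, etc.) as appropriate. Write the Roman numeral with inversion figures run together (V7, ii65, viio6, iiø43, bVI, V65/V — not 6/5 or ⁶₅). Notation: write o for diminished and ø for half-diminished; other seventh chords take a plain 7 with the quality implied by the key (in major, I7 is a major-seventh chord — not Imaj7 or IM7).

Stacked in thirds the chord is D-F#-A-C: a dominant seventh chord on D.
D is not a diatonic chord root with this quality in C major, but it lies a perfect fifth above G (V), so the chord functions as an applied dominant of V.
With A in the bass the chord is in second inversion, so the figured bass is 43.

V43/V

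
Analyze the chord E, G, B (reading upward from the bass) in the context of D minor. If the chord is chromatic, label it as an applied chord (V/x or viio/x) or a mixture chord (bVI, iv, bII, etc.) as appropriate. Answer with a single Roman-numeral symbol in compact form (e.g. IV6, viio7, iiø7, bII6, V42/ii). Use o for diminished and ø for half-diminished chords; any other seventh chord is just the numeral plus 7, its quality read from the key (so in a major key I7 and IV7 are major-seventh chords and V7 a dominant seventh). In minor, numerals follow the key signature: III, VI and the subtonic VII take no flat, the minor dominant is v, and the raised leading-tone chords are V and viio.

Stacked in thirds the chord is E-G-B: a minor triad on E.
E is the second degree of D minor. This is the minor supertonic, borrowed from the parallel major (the Dorian ii).

ii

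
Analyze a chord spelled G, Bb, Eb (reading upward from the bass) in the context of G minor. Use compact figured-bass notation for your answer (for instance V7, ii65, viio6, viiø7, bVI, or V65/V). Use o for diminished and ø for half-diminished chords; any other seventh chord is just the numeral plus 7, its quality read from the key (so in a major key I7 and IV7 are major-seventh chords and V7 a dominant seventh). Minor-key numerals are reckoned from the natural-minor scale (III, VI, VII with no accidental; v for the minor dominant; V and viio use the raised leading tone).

Stacked in thirds the chord is Eb-G-Bb: a major triad on Eb.
In G minor, Eb is the submediant; the diatonic major triad there is VI.
With G in the bass the chord is in first inversion, so the figured bass is 6.

VI6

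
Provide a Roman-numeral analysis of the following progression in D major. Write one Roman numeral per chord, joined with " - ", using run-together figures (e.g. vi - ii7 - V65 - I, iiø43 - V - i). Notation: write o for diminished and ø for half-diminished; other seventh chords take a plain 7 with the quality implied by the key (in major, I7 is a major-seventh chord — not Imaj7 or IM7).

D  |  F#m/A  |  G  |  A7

D: root D is the tonic; major triad there is I.
F#m/A has root F#, degree 3 in D major, so iii6.
G: major triad on G = scale degree 4 → IV.
A7: dominant seventh chord on A = scale degree 5 → V7.

I - iii6 - IV - V7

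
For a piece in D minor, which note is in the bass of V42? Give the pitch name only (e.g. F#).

V in D minor has root A; the chord is A-C#-E-G.
The figure 42 means third inversion — the seventh is in the bass.

G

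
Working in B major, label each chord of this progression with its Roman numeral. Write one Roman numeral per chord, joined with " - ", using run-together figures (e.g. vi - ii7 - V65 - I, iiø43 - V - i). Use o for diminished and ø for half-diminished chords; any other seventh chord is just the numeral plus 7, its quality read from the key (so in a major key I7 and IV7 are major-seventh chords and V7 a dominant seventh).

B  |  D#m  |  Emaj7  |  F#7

B: root B is the tonic; major triad there is I.
D#m: minor triad on D# = scale degree 3 → iii.
Emaj7: major seventh chord on E = scale degree 4 → IV7.
F#7: dominant seventh chord on F# = scale degree 5 → V7.

I - iii - IV7 - V7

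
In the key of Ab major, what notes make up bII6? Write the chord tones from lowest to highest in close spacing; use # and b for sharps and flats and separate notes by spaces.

Scale degree 2 in Ab major is Bb; lowering it a half step gives Bbb. bII6 is the Neapolitan sixth — a major triad on the lowered second degree, here in its customary first inversion.
So the chord is Bbb-Db-Fb.
With the 6 figure the chord is in first inversion; from the bass Db upward in close position it reads Db-Fb-Bbb.

Db Fb Bbb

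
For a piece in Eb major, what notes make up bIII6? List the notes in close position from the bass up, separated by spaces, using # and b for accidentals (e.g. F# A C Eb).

bIII6 is a major triad on the lowered third degree, borrowed from the parallel minor. In Eb major that root is Gb.
So the chord is Gb-Bb-Db.
With the 6 figure the chord is in first inversion; from the bass Bb upward in close position it reads Bb-Db-Gb.

Bb Db Gb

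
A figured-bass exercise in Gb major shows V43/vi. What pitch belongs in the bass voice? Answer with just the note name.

F

The applied chord V43/vi is rooted on Bb: Bb-D-F-Ab.
The figure 43 means second inversion — the fifth is in the bass.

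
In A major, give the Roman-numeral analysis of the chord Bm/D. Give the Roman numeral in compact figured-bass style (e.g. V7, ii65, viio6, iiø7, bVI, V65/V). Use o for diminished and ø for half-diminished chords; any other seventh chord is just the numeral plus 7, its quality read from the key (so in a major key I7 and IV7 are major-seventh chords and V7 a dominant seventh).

Stacked in thirds the chord is B-D-F#: a minor triad on B.
In A major, B is the supertonic; the diatonic minor triad there is ii.
With D in the bass the chord is in first inversion, so the figured bass is 6.

ii6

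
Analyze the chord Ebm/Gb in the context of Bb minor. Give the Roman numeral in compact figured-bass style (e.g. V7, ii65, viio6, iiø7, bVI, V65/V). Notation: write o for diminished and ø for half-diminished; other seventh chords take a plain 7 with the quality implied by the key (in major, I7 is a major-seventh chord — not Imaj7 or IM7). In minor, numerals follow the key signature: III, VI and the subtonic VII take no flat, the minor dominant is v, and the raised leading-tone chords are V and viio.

Stacked in thirds the chord is Eb-Gb-Bb: a minor triad on Eb.
In Bb minor, Eb is the subdominant; the diatonic minor triad there is iv.
With Gb in the bass the chord is in first inversion, so the figured bass is 6.

iv6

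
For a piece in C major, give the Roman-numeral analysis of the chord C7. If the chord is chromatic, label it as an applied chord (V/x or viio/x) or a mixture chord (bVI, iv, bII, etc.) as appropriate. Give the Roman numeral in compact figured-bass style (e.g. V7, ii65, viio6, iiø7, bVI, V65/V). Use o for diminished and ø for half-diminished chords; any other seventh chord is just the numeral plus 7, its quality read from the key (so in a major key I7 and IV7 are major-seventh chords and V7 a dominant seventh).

Stacked in thirds the chord is C-E-G-Bb: a dominant seventh chord on C.
C is not a diatonic chord root with this quality in C major, but it lies a perfect fifth above F (IV), so the chord functions as an applied dominant of IV.

V7/IV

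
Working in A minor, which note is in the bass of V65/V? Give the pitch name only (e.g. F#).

The applied chord V65/V is rooted on B: B-D#-F#-A.
The figure 65 means first inversion — the third is in the bass.

D#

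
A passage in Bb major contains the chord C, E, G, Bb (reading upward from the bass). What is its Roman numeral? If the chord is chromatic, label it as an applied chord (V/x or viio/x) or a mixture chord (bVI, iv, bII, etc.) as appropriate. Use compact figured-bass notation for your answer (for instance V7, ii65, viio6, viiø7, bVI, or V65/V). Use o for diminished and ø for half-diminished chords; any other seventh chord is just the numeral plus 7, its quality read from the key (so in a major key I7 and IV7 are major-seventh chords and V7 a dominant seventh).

V7/V

Stacked in thirds the chord is C-E-G-Bb: a dominant seventh chord on C.
C is not a diatonic chord root with this quality in Bb major, but it lies a perfect fifth above F (V), so the chord functions as an applied dominant of V.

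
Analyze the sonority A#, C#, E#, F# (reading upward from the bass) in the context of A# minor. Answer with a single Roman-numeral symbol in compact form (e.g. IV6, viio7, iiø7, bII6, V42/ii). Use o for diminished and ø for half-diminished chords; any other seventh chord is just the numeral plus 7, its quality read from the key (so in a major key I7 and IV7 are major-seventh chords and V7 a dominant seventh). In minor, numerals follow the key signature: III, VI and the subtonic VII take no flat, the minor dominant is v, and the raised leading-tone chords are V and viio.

VI65

The pitches F#-A#-C#-E# form a major seventh chord rooted on F#.
F# is scale degree 6 in A# minor, and a major seventh chord on that degree is written VI7.
With A# in the bass the chord is in first inversion, so the figured bass is 65.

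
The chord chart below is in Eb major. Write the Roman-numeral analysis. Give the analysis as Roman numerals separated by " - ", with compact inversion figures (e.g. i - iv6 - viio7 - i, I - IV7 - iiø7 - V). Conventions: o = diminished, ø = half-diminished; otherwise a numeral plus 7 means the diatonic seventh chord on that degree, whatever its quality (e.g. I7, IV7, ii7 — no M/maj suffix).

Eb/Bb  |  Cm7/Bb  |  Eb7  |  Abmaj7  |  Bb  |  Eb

Eb/Bb has root Eb, degree 1 in Eb major, so I64.
Cm7/Bb: minor seventh chord on C = scale degree 6 → vi42.
Eb7 is the secondary dominant of IV (dominant seventh chord on Eb): V7/IV.
Abmaj7 has root Ab, degree 4 in Eb major, so IV7.
Bb has root Bb, degree 5 in Eb major, so V.
Eb: major triad on Eb = scale degree 1 → I.

I64 - vi42 - V7/IV - IV7 - V - I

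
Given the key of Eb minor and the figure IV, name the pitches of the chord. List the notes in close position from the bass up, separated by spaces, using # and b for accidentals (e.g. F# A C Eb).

Ab C Eb

Scale degree 4 in Eb minor is Ab; here the chord built on it is altered to a major triad. IV is the major subdominant, borrowed from the parallel major.
So the chord is Ab-C-Eb.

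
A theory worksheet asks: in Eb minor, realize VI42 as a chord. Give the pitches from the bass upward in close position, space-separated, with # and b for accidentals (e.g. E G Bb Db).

Bb Cb Eb Gb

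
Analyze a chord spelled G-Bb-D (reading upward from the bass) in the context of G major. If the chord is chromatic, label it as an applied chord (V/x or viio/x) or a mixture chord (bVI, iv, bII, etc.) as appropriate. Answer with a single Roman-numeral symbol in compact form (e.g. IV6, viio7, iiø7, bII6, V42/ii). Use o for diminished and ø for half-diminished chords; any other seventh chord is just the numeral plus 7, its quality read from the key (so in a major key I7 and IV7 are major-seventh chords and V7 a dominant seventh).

i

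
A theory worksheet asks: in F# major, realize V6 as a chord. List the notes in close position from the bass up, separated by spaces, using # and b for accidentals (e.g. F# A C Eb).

E# G# C#

In F# major, the fifth degree is C#, and the diatonic chord built there is a major triad.
Stacking thirds from C# gives C#-E#-G#.
With the 6 figure the chord is in first inversion; from the bass E# upward in close position it reads E#-G#-C#.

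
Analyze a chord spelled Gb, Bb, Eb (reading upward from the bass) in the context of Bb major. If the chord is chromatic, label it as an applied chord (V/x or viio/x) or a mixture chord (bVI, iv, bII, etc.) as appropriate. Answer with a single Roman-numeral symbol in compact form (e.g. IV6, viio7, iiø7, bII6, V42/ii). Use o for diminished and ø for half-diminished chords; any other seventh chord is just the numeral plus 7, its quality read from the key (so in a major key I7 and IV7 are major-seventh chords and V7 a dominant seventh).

iv6

The pitches Eb-Gb-Bb form a minor triad rooted on Eb.
Eb is the fourth degree of Bb major. This is the minor subdominant, borrowed from the parallel minor.
With Gb in the bass the chord is in first inversion, so the figured bass is 6.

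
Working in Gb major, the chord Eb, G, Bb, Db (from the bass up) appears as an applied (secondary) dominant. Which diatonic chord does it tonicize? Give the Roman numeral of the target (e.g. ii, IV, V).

ii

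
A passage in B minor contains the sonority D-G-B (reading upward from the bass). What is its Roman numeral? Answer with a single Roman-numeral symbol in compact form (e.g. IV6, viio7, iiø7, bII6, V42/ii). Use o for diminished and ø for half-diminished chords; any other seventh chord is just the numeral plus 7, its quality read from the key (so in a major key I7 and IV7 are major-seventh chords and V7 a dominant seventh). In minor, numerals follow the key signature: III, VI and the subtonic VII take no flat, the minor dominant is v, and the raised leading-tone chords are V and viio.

VI64

The pitches G-B-D form a major triad rooted on G.
In B minor, G is the submediant; the diatonic major triad there is VI.
With D in the bass the chord is in second inversion, so the figured bass is 64.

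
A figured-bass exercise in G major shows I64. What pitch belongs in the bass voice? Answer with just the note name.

I in G major has root G; the chord is G-B-D.
The figure 64 means second inversion — the fifth is in the bass.

D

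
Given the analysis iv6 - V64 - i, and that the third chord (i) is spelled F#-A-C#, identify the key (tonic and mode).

The anchor chord is a minor triad on F#, labeled i.
If F# is scale degree 1 and the mode makes that degree carry a minor triad, the tonic is F# and the mode is minor.

F# minor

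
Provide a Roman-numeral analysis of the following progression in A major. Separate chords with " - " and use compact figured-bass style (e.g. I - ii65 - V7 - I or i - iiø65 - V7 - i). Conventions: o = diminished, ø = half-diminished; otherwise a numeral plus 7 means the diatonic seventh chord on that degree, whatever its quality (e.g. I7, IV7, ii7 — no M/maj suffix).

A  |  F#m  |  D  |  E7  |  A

I - vi - IV - V7 - I

A: major triad on A = scale degree 1 → I.
F#m: root F# is the submediant; minor triad there is vi.
D: major triad on D = scale degree 4 → IV.
E7: dominant seventh chord on E = scale degree 5 → V7.
A has root A, degree 1 in A major, so I.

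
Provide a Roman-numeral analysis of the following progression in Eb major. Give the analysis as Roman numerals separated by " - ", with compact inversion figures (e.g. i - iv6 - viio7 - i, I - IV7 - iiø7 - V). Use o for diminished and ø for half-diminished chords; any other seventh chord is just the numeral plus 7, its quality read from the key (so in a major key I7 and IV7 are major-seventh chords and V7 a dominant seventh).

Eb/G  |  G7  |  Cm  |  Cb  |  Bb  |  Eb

Eb/G has root Eb, degree 1 in Eb major, so I6.
G7: a dominant seventh chord on G, the applied dominant of vi → V7/vi.
Cm: root C is the submediant; minor triad there is vi.
Cb is non-diatonic — bVI, a mixture chord from Eb minor.
Bb: major triad on Bb = scale degree 5 → V.
Eb: major triad on Eb = scale degree 1 → I.

I6 - V7/vi - vi - bVI - V - I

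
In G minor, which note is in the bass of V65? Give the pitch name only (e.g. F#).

V in G minor has root D; the chord is D-F#-A-C.
The figure 65 means first inversion — the third is in the bass.

F#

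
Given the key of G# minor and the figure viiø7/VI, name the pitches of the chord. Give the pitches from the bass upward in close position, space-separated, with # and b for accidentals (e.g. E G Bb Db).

D# F# A C#

The slash marks an applied leading-tone chord: viio of VI. In G# minor, VI is E, so the leading tone to it is D#, a half step below.
Building a half-diminished seventh chord on D# gives D#-F#-A-C#.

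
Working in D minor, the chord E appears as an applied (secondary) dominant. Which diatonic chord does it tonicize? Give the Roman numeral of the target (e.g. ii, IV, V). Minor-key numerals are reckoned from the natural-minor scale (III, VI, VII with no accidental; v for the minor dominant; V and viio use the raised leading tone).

V

The chord is a major triad on E.
A dominant resolves down a perfect fifth: E → A. In D minor, A is scale degree 5, i.e. V.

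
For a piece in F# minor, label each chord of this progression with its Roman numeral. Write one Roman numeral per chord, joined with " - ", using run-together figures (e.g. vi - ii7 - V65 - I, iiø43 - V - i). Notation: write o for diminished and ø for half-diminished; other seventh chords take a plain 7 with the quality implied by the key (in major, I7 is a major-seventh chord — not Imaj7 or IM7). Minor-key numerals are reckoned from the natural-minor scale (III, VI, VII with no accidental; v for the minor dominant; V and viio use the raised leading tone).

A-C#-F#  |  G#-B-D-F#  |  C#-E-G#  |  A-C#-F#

A-C#-F# has root F#, degree 1 in F# minor, so i6.
G#-B-D-F#: half-diminished seventh chord on G# = scale degree 2 → iiø7.
C#-E-G#: minor triad on C# = scale degree 5 → v.
A-C#-F#: minor triad on F# = scale degree 1 → i6.

i6 - iiø7 - v - i6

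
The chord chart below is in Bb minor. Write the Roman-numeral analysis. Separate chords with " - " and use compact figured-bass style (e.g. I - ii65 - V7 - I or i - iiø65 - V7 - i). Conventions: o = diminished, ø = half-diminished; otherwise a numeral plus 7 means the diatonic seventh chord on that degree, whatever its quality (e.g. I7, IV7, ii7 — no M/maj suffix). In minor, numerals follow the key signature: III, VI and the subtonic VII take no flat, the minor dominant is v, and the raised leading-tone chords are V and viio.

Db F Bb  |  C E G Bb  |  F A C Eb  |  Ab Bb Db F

i6 - V7/V - V7 - i42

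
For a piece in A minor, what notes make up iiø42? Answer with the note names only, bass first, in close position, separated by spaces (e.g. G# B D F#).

In A minor, scale degree 2 is B, and the diatonic chord built there is a half-diminished seventh chord.
Stacking thirds from B gives B-D-F-A.
The figured bass 42 indicates third inversion, placing the seventh (A) in the bass: A-B-D-F.

A B D F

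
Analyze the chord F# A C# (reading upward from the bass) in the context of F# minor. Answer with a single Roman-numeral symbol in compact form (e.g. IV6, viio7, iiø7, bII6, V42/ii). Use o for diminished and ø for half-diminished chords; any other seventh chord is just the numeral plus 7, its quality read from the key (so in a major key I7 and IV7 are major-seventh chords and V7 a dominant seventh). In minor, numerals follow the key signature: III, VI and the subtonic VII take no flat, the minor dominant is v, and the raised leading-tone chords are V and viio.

i

Stacked in thirds the chord is F#-A-C#: a minor triad on F#.
F# is scale degree 1 in F# minor, and a minor triad on that degree is written i.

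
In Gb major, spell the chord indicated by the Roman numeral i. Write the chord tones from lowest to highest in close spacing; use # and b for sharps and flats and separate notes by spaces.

Scale degree 1 in Gb major is Gb; here the chord built on it is altered to a minor triad. i is the minor tonic, borrowed from the parallel minor.
So the chord is Gb-Bbb-Db, a minor triad.

Gb Bbb Db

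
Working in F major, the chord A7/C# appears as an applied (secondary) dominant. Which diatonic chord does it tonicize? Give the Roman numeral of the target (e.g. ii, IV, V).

vi

The chord is a dominant seventh chord on A.
A dominant resolves down a perfect fifth: A → D. In F major, D is scale degree 6, i.e. vi.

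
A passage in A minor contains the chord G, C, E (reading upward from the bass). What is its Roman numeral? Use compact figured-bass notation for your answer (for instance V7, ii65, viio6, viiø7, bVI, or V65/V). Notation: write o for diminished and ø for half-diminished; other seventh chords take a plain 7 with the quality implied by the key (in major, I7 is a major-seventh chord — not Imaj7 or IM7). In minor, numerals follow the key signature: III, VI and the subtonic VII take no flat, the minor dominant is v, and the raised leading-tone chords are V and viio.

III64

Stacked in thirds the chord is C-E-G: a major triad on C.
C is scale degree 3 in A minor, and a major triad on that degree is written III.
With G in the bass the chord is in second inversion, so the figured bass is 64.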